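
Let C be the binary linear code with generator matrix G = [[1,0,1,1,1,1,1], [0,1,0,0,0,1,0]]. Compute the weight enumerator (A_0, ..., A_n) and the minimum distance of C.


Weight distribution: A_0 = 1, A_2 = 1, A_6 = 2. Minimum distance d = 2.

Enumerate all 2^2 = 4 messages m ∈ F_2^2.
For each, compute codeword c = mG in F_2^7, then tally its weight.
  m = 00 → c = 0000000, weight = 0.
  m = 10 → c = 1011111, weight = 6.
  m = 01 → c = 0100010, weight = 2.
  m = 11 → c = 1111101, weight = 6.
Tally weights:
  weight 0: 1 codewords.
  weight 2: 1 codewords.
  weight 6: 2 codewords.
Minimum distance d = smallest w > 0 with A_w > 0 = 2.
Sanity: Σ A_w = 4 = 2^2 = 4 ✓.


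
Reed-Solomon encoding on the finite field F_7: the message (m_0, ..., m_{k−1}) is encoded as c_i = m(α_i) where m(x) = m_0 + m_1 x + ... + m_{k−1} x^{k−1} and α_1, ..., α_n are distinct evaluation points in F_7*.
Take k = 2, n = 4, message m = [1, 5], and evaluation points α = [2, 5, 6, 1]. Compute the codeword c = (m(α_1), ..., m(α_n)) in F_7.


c = [4, 5, 3, 6]

Message polynomial: m(x) = 1 + 5·x (mod 7).
For each evaluation point α_i, compute m(α_i) mod 7:
  α_1 = 2: Horner steps 5 → 4, so m(2) = 4.
  α_2 = 5: Horner steps 5 → 5, so m(5) = 5.
  α_3 = 6: Horner steps 5 → 3, so m(6) = 3.
  α_4 = 1: Horner steps 5 → 6, so m(1) = 6.
Codeword c = [4, 5, 3, 6] ∈ F_7^4.


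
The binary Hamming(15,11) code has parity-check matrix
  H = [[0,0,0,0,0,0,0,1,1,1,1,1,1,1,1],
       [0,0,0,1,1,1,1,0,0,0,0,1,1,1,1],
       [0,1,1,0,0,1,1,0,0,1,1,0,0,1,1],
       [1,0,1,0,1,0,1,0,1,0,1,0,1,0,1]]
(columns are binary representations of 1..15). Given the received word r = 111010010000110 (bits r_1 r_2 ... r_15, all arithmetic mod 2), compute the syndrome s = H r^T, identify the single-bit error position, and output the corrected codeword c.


s = (1, 1, 1, 0)^T, error position = 14, corrected codeword c = 111010010000100

Compute s = H r^T mod 2 one row at a time:
  s_1 = 1 + 0 + 0 + 0 + 0 + 1 + 1 + 0 = 3 ≡ 1 (mod 2).
  s_2 = 0 + 1 + 0 + 0 + 0 + 1 + 1 + 0 = 3 ≡ 1 (mod 2).
  s_3 = 1 + 1 + 0 + 0 + 0 + 0 + 1 + 0 = 3 ≡ 1 (mod 2).
  s_4 = 1 + 1 + 1 + 0 + 0 + 0 + 1 + 0 = 4 ≡ 0 (mod 2).
s = (1, 1, 1, 0)^T — this equals column 14 of H (binary 1110), so error is at position 14.
Correct: flip bit 14 of r = 111010010000110 to get c = 111010010000100.


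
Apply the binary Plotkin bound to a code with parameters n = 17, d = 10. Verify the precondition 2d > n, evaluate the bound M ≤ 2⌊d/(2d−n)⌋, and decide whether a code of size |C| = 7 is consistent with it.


Plotkin bound M ≤ 6; given |C| = 7 > bound (violated).

Check applicability: 2d = 20, n = 17.
2d − n = 3 > 0, so Plotkin applies.
Compute d/(2d−n) = 10/3 ≈ 3.3333.
⌊d/(2d−n)⌋ = 3.
Plotkin bound: M ≤ 2·3 = 6.
Given |C| = 7, check: VIOLATED.
This |C| is above the Plotkin bound, so no binary code with n = 17, d = 10 and 7 codewords exists.


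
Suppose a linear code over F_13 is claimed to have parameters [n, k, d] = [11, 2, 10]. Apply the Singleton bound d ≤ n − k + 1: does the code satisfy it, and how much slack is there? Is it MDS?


Singleton RHS = n − k + 1 = 10, slack = 0, bound satisfied, MDS.

Singleton bound: d ≤ n − k + 1.
Here n = 11, k = 2, so n − k + 1 = 10.
Given d = 10, check d ≤ 10: YES.
Slack = (n − k + 1) − d = 0.
The code is MDS (slack = 0).
Description: the claimed parameters are [11, 2, 10]_13; such a code would be MDS (meets Singleton bound).


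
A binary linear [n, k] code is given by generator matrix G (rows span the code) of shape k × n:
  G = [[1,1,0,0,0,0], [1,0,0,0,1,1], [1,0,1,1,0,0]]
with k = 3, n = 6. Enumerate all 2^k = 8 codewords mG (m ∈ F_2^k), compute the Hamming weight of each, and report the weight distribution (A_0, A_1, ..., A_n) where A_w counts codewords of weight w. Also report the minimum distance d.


Weight distribution: A_0 = 1, A_2 = 1, A_3 = 4, A_4 = 1, A_6 = 1. Minimum distance d = 2.

Enumerate all 2^3 = 8 messages m ∈ F_2^3.
For each, compute codeword c = mG in F_2^6, then tally its weight.
  m = 000 → c = 000000, weight = 0.
  m = 100 → c = 110000, weight = 2.
  m = 010 → c = 100011, weight = 3.
  m = 110 → c = 010011, weight = 3.
  m = 001 → c = 101100, weight = 3.
  m = 101 → c = 011100, weight = 3.
  m = 011 → c = 001111, weight = 4.
  m = 111 → c = 111111, weight = 6.
Tally weights:
  weight 0: 1 codewords.
  weight 2: 1 codewords.
  weight 3: 4 codewords.
  weight 4: 1 codewords.
  weight 6: 1 codewords.
Minimum distance d = smallest w > 0 with A_w > 0 = 2.
Sanity: Σ A_w = 8 = 2^3 = 8 ✓.


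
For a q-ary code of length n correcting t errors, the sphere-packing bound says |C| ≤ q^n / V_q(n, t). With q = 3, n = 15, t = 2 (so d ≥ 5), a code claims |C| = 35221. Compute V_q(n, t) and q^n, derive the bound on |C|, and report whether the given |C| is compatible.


V_q(n, t) = 451, q^n = 14348907, Hamming bound = 31815, |C| = 35221 > bound (violated).

Step 1: Compute V_q(n, t) = Σ_{j=0}^2 C(n, j) (q−1)^j.
  j = 0: C(15,0)·(2)^0 = 1·1 = 1.
  j = 1: C(15,1)·(2)^1 = 15·2 = 30.
  j = 2: C(15,2)·(2)^2 = 105·4 = 420.
  V_q(n, t) = 1 + 30 + 420 = 451.
Step 2: q^n = 3^15 = 14348907.
Step 3: Hamming bound ⌊q^n / V_q(n,t)⌋ = ⌊14348907/451⌋ = 31815.
Step 4: Compare |C| = 35221 to 31815: violated.
The claimed |C| lies above the Hamming bound, so no 3-ary code of length 15 with d ≥ 5 can have 35221 codewords.


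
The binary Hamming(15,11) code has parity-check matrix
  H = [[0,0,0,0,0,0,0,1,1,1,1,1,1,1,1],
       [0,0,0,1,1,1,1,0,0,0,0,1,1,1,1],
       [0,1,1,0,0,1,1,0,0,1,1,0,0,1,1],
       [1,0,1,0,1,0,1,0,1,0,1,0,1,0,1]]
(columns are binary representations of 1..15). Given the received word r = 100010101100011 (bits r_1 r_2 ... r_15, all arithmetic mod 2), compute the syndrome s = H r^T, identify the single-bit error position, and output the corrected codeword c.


s = (0, 0, 0, 1)^T, error position = 1, corrected codeword c = 000010101100011

Compute s = H r^T mod 2 one row at a time:
  s_1 = 0 + 1 + 1 + 0 + 0 + 0 + 1 + 1 = 4 ≡ 0 (mod 2).
  s_2 = 0 + 1 + 0 + 1 + 0 + 0 + 1 + 1 = 4 ≡ 0 (mod 2).
  s_3 = 0 + 0 + 0 + 1 + 1 + 0 + 1 + 1 = 4 ≡ 0 (mod 2).
  s_4 = 1 + 0 + 1 + 1 + 1 + 0 + 0 + 1 = 5 ≡ 1 (mod 2).
s = (0, 0, 0, 1)^T — this equals column 1 of H (binary 0001), so error is at position 1.
Correct: flip bit 1 of r = 100010101100011 to get c = 000010101100011.


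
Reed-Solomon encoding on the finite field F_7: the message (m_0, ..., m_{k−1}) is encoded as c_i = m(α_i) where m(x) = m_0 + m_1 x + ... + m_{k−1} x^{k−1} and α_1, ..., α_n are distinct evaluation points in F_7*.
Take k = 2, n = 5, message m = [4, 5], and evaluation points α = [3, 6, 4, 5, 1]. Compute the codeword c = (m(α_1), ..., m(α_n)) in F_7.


c = [5, 6, 3, 1, 2]

Message polynomial: m(x) = 4 + 5·x (mod 7).
For each evaluation point α_i, compute m(α_i) mod 7:
  α_1 = 3: Horner steps 5 → 5, so m(3) = 5.
  α_2 = 6: Horner steps 5 → 6, so m(6) = 6.
  α_3 = 4: Horner steps 5 → 3, so m(4) = 3.
  α_4 = 5: Horner steps 5 → 1, so m(5) = 1.
  α_5 = 1: Horner steps 5 → 2, so m(1) = 2.
Codeword c = [5, 6, 3, 1, 2] ∈ F_7^5.


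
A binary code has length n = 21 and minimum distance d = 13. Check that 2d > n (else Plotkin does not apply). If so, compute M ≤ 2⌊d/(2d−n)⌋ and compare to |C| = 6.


Plotkin bound M ≤ 4; given |C| = 6 > bound (violated).

Check applicability: 2d = 26, n = 21.
2d − n = 5 > 0, so Plotkin applies.
Compute d/(2d−n) = 13/5 ≈ 2.6000.
⌊d/(2d−n)⌋ = 2.
Plotkin bound: M ≤ 2·2 = 4.
Given |C| = 6, check: VIOLATED.
This |C| is above the Plotkin bound, so no binary code with n = 21, d = 13 and 6 codewords exists.


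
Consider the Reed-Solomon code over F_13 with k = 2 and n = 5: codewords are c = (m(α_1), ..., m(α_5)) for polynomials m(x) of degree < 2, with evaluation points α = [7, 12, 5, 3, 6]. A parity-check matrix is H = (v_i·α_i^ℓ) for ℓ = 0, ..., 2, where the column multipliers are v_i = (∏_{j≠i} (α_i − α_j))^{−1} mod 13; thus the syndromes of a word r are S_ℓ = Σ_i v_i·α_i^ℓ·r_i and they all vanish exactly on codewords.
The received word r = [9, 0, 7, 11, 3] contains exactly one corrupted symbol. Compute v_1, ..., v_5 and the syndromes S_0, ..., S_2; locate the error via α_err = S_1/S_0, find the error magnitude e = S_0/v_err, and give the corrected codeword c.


S = (8, 1, 5), error at position 3, error magnitude e = 10, c = [9, 0, 10, 11, 3].

Step 1: column multipliers v_i = (∏_{j≠i}(α_i − α_j))^{−1} mod 13.
  i = 1 (α = 7): (7−12)(7−5)(7−3)(7−6) = (−5)·2·4·1 = −40 ≡ 12, so v_1 = 12^{−1} = 12 (mod 13).
  i = 2 (α = 12): (12−7)(12−5)(12−3)(12−6) = 5·7·9·6 = 1890 ≡ 5, so v_2 = 5^{−1} = 8 (mod 13).
  i = 3 (α = 5): (5−7)(5−12)(5−3)(5−6) = (−2)·(−7)·2·(−1) = −28 ≡ 11, so v_3 = 11^{−1} = 6 (mod 13).
  i = 4 (α = 3): (3−7)(3−12)(3−5)(3−6) = (−4)·(−9)·(−2)·(−3) = 216 ≡ 8, so v_4 = 8^{−1} = 5 (mod 13).
  i = 5 (α = 6): (6−7)(6−12)(6−5)(6−3) = (−1)·(−6)·1·3 = 18 ≡ 5, so v_5 = 5^{−1} = 8 (mod 13).
  v = [12, 8, 6, 5, 8].
Step 2: syndromes of r = [9, 0, 7, 11, 3] (all sums mod 13).
  S_0 = Σ v_i r_i = 12·9 + 8·0 + 6·7 + 5·11 + 8·3 = 229 ≡ 8.
  S_1 = Σ v_i α_i r_i = 12·7·9 + 8·12·0 + 6·5·7 + 5·3·11 + 8·6·3 = 1275 ≡ 1.
  α_i^2 mod 13 = [10, 1, 12, 9, 10].
  S_2 = Σ v_i α_i^2 r_i = 12·10·9 + 8·1·0 + 6·12·7 + 5·9·11 + 8·10·3 = 2319 ≡ 5.
  S = (8, 1, 5) ≠ 0, so r is not a codeword (an error is present).
Step 3: locate the error. For a single error e at position i, S_ℓ = v_i·e·α_i^ℓ, so α_err = S_1/S_0.
  S_0^{−1} = 8^{−1} = 5 (mod 13), so α_err = 1·5 = 5 ≡ 5 = α_3. Error position i = 3.
  Consistency check: S_2/S_1 = 5·1 = 5 ≡ 5 = α_err ✓ (single-error assumption holds).
Step 4: error magnitude e = S_0/v_3 = S_0·∏_{j≠3}(α_3 − α_j) = 8·11 = 88 ≡ 10 (mod 13).
Step 5: correct position 3: c_3 = r_3 − e = 7 − 10 ≡ 10 (mod 13). Hence c = [9, 0, 10, 11, 3].
  Check: interpolating c through the α_i gives m(x) = 6 + 6·x (degree < 2) with m(α_i) = c_i for every i, so c is indeed a codeword.


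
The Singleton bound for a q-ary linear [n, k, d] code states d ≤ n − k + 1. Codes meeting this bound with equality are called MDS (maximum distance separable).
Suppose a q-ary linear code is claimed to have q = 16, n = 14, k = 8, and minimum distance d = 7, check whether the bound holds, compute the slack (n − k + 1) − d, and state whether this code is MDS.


Singleton RHS = n − k + 1 = 7, slack = 0, bound satisfied, MDS.

Singleton bound: d ≤ n − k + 1.
Here n = 14, k = 8, so n − k + 1 = 7.
Given d = 7, check d ≤ 7: YES.
Slack = (n − k + 1) − d = 0.
The code is MDS (slack = 0).
Description: the claimed parameters are [14, 8, 7]_16; such a code would be MDS (meets Singleton bound).


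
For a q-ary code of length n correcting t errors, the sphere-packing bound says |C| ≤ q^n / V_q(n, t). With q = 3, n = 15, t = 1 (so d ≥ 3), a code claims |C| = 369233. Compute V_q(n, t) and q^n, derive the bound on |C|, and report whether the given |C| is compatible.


V_q(n, t) = 31, q^n = 14348907, Hamming bound = 462867, |C| = 369233 ≤ bound (satisfied).

Step 1: Compute V_q(n, t) = Σ_{j=0}^1 C(n, j) (q−1)^j.
  j = 0: C(15,0)·(2)^0 = 1·1 = 1.
  j = 1: C(15,1)·(2)^1 = 15·2 = 30.
  V_q(n, t) = 1 + 30 = 31.
Step 2: q^n = 3^15 = 14348907.
Step 3: Hamming bound ⌊q^n / V_q(n,t)⌋ = ⌊14348907/31⌋ = 462867.
Step 4: Compare |C| = 369233 to 462867: satisfied.
The claimed |C| lies below the Hamming bound.


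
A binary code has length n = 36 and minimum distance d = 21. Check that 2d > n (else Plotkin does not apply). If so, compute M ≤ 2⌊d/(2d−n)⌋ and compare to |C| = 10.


Plotkin bound M ≤ 6; given |C| = 10 > bound (violated).

Check applicability: 2d = 42, n = 36.
2d − n = 6 > 0, so Plotkin applies.
Compute d/(2d−n) = 21/6 ≈ 3.5000.
⌊d/(2d−n)⌋ = 3.
Plotkin bound: M ≤ 2·3 = 6.
Given |C| = 10, check: VIOLATED.
This |C| is above the Plotkin bound, so no binary code with n = 36, d = 21 and 10 codewords exists.


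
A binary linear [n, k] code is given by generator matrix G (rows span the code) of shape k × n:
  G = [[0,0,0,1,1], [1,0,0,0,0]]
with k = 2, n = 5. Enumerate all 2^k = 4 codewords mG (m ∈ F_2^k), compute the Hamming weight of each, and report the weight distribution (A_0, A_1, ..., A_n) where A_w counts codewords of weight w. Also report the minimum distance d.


Weight distribution: A_0 = 1, A_1 = 1, A_2 = 1, A_3 = 1. Minimum distance d = 1.

Enumerate all 2^2 = 4 messages m ∈ F_2^2.
For each, compute codeword c = mG in F_2^5, then tally its weight.
  m = 00 → c = 00000, weight = 0.
  m = 10 → c = 00011, weight = 2.
  m = 01 → c = 10000, weight = 1.
  m = 11 → c = 10011, weight = 3.
Tally weights:
  weight 0: 1 codewords.
  weight 1: 1 codewords.
  weight 2: 1 codewords.
  weight 3: 1 codewords.
Minimum distance d = smallest w > 0 with A_w > 0 = 1.
Sanity: Σ A_w = 4 = 2^2 = 4 ✓.


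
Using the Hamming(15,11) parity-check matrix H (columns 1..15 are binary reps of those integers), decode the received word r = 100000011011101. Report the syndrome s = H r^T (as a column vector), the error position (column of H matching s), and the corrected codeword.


s = (0, 1, 0, 1)^T, error position = 5, corrected codeword c = 100010011011101

Compute s = H r^T mod 2 one row at a time:
  s_1 = 1 + 1 + 0 + 1 + 1 + 1 + 0 + 1 = 6 ≡ 0 (mod 2).
  s_2 = 0 + 0 + 0 + 0 + 1 + 1 + 0 + 1 = 3 ≡ 1 (mod 2).
  s_3 = 0 + 0 + 0 + 0 + 0 + 1 + 0 + 1 = 2 ≡ 0 (mod 2).
  s_4 = 1 + 0 + 0 + 0 + 1 + 1 + 1 + 1 = 5 ≡ 1 (mod 2).
s = (0, 1, 0, 1)^T — this equals column 5 of H (binary 0101), so error is at position 5.
Correct: flip bit 5 of r = 100000011011101 to get c = 100010011011101.


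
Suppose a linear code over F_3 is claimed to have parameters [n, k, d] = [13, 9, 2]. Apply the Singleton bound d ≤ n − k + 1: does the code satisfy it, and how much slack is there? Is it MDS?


Singleton RHS = n − k + 1 = 5, slack = 3, bound satisfied, not MDS.

Singleton bound: d ≤ n − k + 1.
Here n = 13, k = 9, so n − k + 1 = 5.
Given d = 2, check d ≤ 5: YES.
Slack = (n − k + 1) − d = 3.
The code is NOT MDS (slack = 3 > 0).
Description: the claimed parameters are [13, 9, 2]_3; such a code would be non-MDS.


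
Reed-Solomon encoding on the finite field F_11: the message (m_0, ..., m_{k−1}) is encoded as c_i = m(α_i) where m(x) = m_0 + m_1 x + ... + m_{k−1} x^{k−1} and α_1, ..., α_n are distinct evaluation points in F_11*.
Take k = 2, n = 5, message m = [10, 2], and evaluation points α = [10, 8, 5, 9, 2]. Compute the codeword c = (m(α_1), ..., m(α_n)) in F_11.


c = [8, 4, 9, 6, 3]

Message polynomial: m(x) = 10 + 2·x (mod 11).
For each evaluation point α_i, compute m(α_i) mod 11:
  α_1 = 10: Horner steps 2 → 8, so m(10) = 8.
  α_2 = 8: Horner steps 2 → 4, so m(8) = 4.
  α_3 = 5: Horner steps 2 → 9, so m(5) = 9.
  α_4 = 9: Horner steps 2 → 6, so m(9) = 6.
  α_5 = 2: Horner steps 2 → 3, so m(2) = 3.
Codeword c = [8, 4, 9, 6, 3] ∈ F_11^5.


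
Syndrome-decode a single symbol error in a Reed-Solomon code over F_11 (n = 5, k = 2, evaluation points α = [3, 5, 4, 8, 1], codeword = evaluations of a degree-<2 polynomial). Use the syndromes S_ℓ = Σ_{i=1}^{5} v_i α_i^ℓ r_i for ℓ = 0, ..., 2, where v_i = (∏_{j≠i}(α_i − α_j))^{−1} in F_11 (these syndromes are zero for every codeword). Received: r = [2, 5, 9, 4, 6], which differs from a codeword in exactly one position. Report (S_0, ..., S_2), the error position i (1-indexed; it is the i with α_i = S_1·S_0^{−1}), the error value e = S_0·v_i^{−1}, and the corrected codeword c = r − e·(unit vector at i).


S = (6, 6, 6), error at position 5, error magnitude e = 7, c = [2, 5, 9, 4, 10].

Step 1: column multipliers v_i = (∏_{j≠i}(α_i − α_j))^{−1} mod 11.
  i = 1 (α = 3): (3−5)(3−4)(3−8)(3−1) = (−2)·(−1)·(−5)·2 = −20 ≡ 2, so v_1 = 2^{−1} = 6 (mod 11).
  i = 2 (α = 5): (5−3)(5−4)(5−8)(5−1) = 2·1·(−3)·4 = −24 ≡ 9, so v_2 = 9^{−1} = 5 (mod 11).
  i = 3 (α = 4): (4−3)(4−5)(4−8)(4−1) = 1·(−1)·(−4)·3 = 12 ≡ 1, so v_3 = 1^{−1} = 1 (mod 11).
  i = 4 (α = 8): (8−3)(8−5)(8−4)(8−1) = 5·3·4·7 = 420 ≡ 2, so v_4 = 2^{−1} = 6 (mod 11).
  i = 5 (α = 1): (1−3)(1−5)(1−4)(1−8) = (−2)·(−4)·(−3)·(−7) = 168 ≡ 3, so v_5 = 3^{−1} = 4 (mod 11).
  v = [6, 5, 1, 6, 4].
Step 2: syndromes of r = [2, 5, 9, 4, 6] (all sums mod 11).
  S_0 = Σ v_i r_i = 6·2 + 5·5 + 1·9 + 6·4 + 4·6 = 94 ≡ 6.
  S_1 = Σ v_i α_i r_i = 6·3·2 + 5·5·5 + 1·4·9 + 6·8·4 + 4·1·6 = 413 ≡ 6.
  α_i^2 mod 11 = [9, 3, 5, 9, 1].
  S_2 = Σ v_i α_i^2 r_i = 6·9·2 + 5·3·5 + 1·5·9 + 6·9·4 + 4·1·6 = 468 ≡ 6.
  S = (6, 6, 6) ≠ 0, so r is not a codeword (an error is present).
Step 3: locate the error. For a single error e at position i, S_ℓ = v_i·e·α_i^ℓ, so α_err = S_1/S_0.
  S_0^{−1} = 6^{−1} = 2 (mod 11), so α_err = 6·2 = 12 ≡ 1 = α_5. Error position i = 5.
  Consistency check: S_2/S_1 = 6·2 = 12 ≡ 1 = α_err ✓ (single-error assumption holds).
Step 4: error magnitude e = S_0/v_5 = S_0·∏_{j≠5}(α_5 − α_j) = 6·3 = 18 ≡ 7 (mod 11).
Step 5: correct position 5: c_5 = r_5 − e = 6 − 7 ≡ 10 (mod 11). Hence c = [2, 5, 9, 4, 10].
  Check: interpolating c through the α_i gives m(x) = 3 + 7·x (degree < 2) with m(α_i) = c_i for every i, so c is indeed a codeword.


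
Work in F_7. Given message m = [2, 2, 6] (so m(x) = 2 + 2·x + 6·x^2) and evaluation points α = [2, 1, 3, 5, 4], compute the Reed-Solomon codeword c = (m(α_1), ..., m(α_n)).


c = [2, 3, 6, 1, 1]

Message polynomial: m(x) = 2 + 2·x + 6·x^2 (mod 7).
For each evaluation point α_i, compute m(α_i) mod 7:
  α_1 = 2: Horner steps 6 → 0 → 2, so m(2) = 2.
  α_2 = 1: Horner steps 6 → 1 → 3, so m(1) = 3.
  α_3 = 3: Horner steps 6 → 6 → 6, so m(3) = 6.
  α_4 = 5: Horner steps 6 → 4 → 1, so m(5) = 1.
  α_5 = 4: Horner steps 6 → 5 → 1, so m(4) = 1.
Codeword c = [2, 3, 6, 1, 1] ∈ F_7^5.


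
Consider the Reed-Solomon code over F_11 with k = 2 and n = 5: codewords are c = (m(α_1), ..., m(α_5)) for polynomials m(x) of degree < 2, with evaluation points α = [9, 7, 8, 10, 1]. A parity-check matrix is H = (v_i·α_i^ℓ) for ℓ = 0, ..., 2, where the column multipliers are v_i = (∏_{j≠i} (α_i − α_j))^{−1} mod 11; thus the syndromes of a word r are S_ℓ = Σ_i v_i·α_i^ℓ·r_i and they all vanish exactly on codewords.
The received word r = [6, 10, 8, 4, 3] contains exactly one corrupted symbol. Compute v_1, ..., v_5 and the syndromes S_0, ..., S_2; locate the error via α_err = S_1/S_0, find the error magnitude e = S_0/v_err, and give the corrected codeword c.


S = (8, 8, 8), error at position 5, error magnitude e = 3, c = [6, 10, 8, 4, 0].

Step 1: column multipliers v_i = (∏_{j≠i}(α_i − α_j))^{−1} mod 11.
  i = 1 (α = 9): (9−7)(9−8)(9−10)(9−1) = 2·1·(−1)·8 = −16 ≡ 6, so v_1 = 6^{−1} = 2 (mod 11).
  i = 2 (α = 7): (7−9)(7−8)(7−10)(7−1) = (−2)·(−1)·(−3)·6 = −36 ≡ 8, so v_2 = 8^{−1} = 7 (mod 11).
  i = 3 (α = 8): (8−9)(8−7)(8−10)(8−1) = (−1)·1·(−2)·7 = 14 ≡ 3, so v_3 = 3^{−1} = 4 (mod 11).
  i = 4 (α = 10): (10−9)(10−7)(10−8)(10−1) = 1·3·2·9 = 54 ≡ 10, so v_4 = 10^{−1} = 10 (mod 11).
  i = 5 (α = 1): (1−9)(1−7)(1−8)(1−10) = (−8)·(−6)·(−7)·(−9) = 3024 ≡ 10, so v_5 = 10^{−1} = 10 (mod 11).
  v = [2, 7, 4, 10, 10].
Step 2: syndromes of r = [6, 10, 8, 4, 3] (all sums mod 11).
  S_0 = Σ v_i r_i = 2·6 + 7·10 + 4·8 + 10·4 + 10·3 = 184 ≡ 8.
  S_1 = Σ v_i α_i r_i = 2·9·6 + 7·7·10 + 4·8·8 + 10·10·4 + 10·1·3 = 1284 ≡ 8.
  α_i^2 mod 11 = [4, 5, 9, 1, 1].
  S_2 = Σ v_i α_i^2 r_i = 2·4·6 + 7·5·10 + 4·9·8 + 10·1·4 + 10·1·3 = 756 ≡ 8.
  S = (8, 8, 8) ≠ 0, so r is not a codeword (an error is present).
Step 3: locate the error. For a single error e at position i, S_ℓ = v_i·e·α_i^ℓ, so α_err = S_1/S_0.
  S_0^{−1} = 8^{−1} = 7 (mod 11), so α_err = 8·7 = 56 ≡ 1 = α_5. Error position i = 5.
  Consistency check: S_2/S_1 = 8·7 = 56 ≡ 1 = α_err ✓ (single-error assumption holds).
Step 4: error magnitude e = S_0/v_5 = S_0·∏_{j≠5}(α_5 − α_j) = 8·10 = 80 ≡ 3 (mod 11).
Step 5: correct position 5: c_5 = r_5 − e = 3 − 3 ≡ 0 (mod 11). Hence c = [6, 10, 8, 4, 0].
  Check: interpolating c through the α_i gives m(x) = 2 + 9·x (degree < 2) with m(α_i) = c_i for every i, so c is indeed a codeword.


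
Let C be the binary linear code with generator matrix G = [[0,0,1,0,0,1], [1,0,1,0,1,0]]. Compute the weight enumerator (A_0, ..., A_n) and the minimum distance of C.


Weight distribution: A_0 = 1, A_2 = 1, A_3 = 2. Minimum distance d = 2.

Enumerate all 2^2 = 4 messages m ∈ F_2^2.
For each, compute codeword c = mG in F_2^6, then tally its weight.
  m = 00 → c = 000000, weight = 0.
  m = 10 → c = 001001, weight = 2.
  m = 01 → c = 101010, weight = 3.
  m = 11 → c = 100011, weight = 3.
Tally weights:
  weight 0: 1 codewords.
  weight 2: 1 codewords.
  weight 3: 2 codewords.
Minimum distance d = smallest w > 0 with A_w > 0 = 2.
Sanity: Σ A_w = 4 = 2^2 = 4 ✓.


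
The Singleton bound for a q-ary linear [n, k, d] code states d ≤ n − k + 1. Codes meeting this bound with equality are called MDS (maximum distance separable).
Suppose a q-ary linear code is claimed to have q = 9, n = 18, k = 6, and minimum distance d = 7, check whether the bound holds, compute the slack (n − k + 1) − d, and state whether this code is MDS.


Singleton RHS = n − k + 1 = 13, slack = 6, bound satisfied, not MDS.

Singleton bound: d ≤ n − k + 1.
Here n = 18, k = 6, so n − k + 1 = 13.
Given d = 7, check d ≤ 13: YES.
Slack = (n − k + 1) − d = 6.
The code is NOT MDS (slack = 6 > 0).
Description: the claimed parameters are [18, 6, 7]_9; such a code would be non-MDS.


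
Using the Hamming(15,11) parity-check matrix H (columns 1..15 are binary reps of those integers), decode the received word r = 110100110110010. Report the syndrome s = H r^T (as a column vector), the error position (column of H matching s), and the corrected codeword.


s = (0, 1, 1, 1)^T, error position = 7, corrected codeword c = 110100010110010

Compute s = H r^T mod 2 one row at a time:
  s_1 = 1 + 0 + 1 + 1 + 0 + 0 + 1 + 0 = 4 ≡ 0 (mod 2).
  s_2 = 1 + 0 + 0 + 1 + 0 + 0 + 1 + 0 = 3 ≡ 1 (mod 2).
  s_3 = 1 + 0 + 0 + 1 + 1 + 1 + 1 + 0 = 5 ≡ 1 (mod 2).
  s_4 = 1 + 0 + 0 + 1 + 0 + 1 + 0 + 0 = 3 ≡ 1 (mod 2).
s = (0, 1, 1, 1)^T — this equals column 7 of H (binary 0111), so error is at position 7.
Correct: flip bit 7 of r = 110100110110010 to get c = 110100010110010.


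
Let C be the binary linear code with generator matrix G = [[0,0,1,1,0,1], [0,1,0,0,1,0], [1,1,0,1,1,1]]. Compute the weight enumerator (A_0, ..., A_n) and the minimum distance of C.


Weight distribution: A_0 = 1, A_2 = 2, A_3 = 2, A_4 = 1, A_5 = 2. Minimum distance d = 2.

Enumerate all 2^3 = 8 messages m ∈ F_2^3.
For each, compute codeword c = mG in F_2^6, then tally its weight.
  m = 000 → c = 000000, weight = 0.
  m = 100 → c = 001101, weight = 3.
  m = 010 → c = 010010, weight = 2.
  m = 110 → c = 011111, weight = 5.
  m = 001 → c = 110111, weight = 5.
  m = 101 → c = 111010, weight = 4.
  m = 011 → c = 100101, weight = 3.
  m = 111 → c = 101000, weight = 2.
Tally weights:
  weight 0: 1 codewords.
  weight 2: 2 codewords.
  weight 3: 2 codewords.
  weight 4: 1 codewords.
  weight 5: 2 codewords.
Minimum distance d = smallest w > 0 with A_w > 0 = 2.
Sanity: Σ A_w = 8 = 2^3 = 8 ✓.


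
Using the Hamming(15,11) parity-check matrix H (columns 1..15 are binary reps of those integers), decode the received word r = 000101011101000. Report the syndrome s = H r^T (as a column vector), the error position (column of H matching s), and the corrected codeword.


s = (0, 1, 0, 1)^T, error position = 5, corrected codeword c = 000111011101000

Compute s = H r^T mod 2 one row at a time:
  s_1 = 1 + 1 + 1 + 0 + 1 + 0 + 0 + 0 = 4 ≡ 0 (mod 2).
  s_2 = 1 + 0 + 1 + 0 + 1 + 0 + 0 + 0 = 3 ≡ 1 (mod 2).
  s_3 = 0 + 0 + 1 + 0 + 1 + 0 + 0 + 0 = 2 ≡ 0 (mod 2).
  s_4 = 0 + 0 + 0 + 0 + 1 + 0 + 0 + 0 = 1 ≡ 1 (mod 2).
s = (0, 1, 0, 1)^T — this equals column 5 of H (binary 0101), so error is at position 5.
Correct: flip bit 5 of r = 000101011101000 to get c = 000111011101000.


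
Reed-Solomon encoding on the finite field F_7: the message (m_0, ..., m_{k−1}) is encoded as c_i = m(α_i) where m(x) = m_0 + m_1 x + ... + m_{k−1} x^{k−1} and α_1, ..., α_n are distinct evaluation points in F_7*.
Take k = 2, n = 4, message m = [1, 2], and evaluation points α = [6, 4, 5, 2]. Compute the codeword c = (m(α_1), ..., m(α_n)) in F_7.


c = [6, 2, 4, 5]

Message polynomial: m(x) = 1 + 2·x (mod 7).
For each evaluation point α_i, compute m(α_i) mod 7:
  α_1 = 6: Horner steps 2 → 6, so m(6) = 6.
  α_2 = 4: Horner steps 2 → 2, so m(4) = 2.
  α_3 = 5: Horner steps 2 → 4, so m(5) = 4.
  α_4 = 2: Horner steps 2 → 5, so m(2) = 5.
Codeword c = [6, 2, 4, 5] ∈ F_7^4.


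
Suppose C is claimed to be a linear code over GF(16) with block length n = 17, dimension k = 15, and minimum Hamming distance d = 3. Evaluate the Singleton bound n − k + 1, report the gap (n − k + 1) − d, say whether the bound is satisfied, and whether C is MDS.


Singleton RHS = n − k + 1 = 3, slack = 0, bound satisfied, MDS.

Singleton bound: d ≤ n − k + 1.
Here n = 17, k = 15, so n − k + 1 = 3.
Given d = 3, check d ≤ 3: YES.
Slack = (n − k + 1) − d = 0.
The code is MDS (slack = 0).
Description: the claimed parameters are [17, 15, 3]_16; such a code would be MDS (meets Singleton bound).


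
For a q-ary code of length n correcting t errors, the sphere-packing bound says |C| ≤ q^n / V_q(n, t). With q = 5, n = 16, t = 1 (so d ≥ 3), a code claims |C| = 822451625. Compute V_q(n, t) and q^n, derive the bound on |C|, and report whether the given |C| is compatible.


V_q(n, t) = 65, q^n = 152587890625, Hamming bound = 2347506009, |C| = 822451625 ≤ bound (satisfied).

Step 1: Compute V_q(n, t) = Σ_{j=0}^1 C(n, j) (q−1)^j.
  j = 0: C(16,0)·(4)^0 = 1·1 = 1.
  j = 1: C(16,1)·(4)^1 = 16·4 = 64.
  V_q(n, t) = 1 + 64 = 65.
Step 2: q^n = 5^16 = 152587890625.
Step 3: Hamming bound ⌊q^n / V_q(n,t)⌋ = ⌊152587890625/65⌋ = 2347506009.
Step 4: Compare |C| = 822451625 to 2347506009: satisfied.
The claimed |C| lies below the Hamming bound.


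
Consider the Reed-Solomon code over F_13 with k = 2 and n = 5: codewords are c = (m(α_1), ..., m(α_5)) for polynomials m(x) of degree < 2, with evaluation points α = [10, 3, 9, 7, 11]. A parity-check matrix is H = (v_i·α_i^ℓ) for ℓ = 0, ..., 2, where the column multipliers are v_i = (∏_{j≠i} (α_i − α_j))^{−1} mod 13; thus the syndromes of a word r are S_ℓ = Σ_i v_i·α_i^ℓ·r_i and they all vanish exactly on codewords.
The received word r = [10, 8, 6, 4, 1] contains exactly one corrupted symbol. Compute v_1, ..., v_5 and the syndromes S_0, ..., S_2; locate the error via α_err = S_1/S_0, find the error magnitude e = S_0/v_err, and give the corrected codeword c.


S = (4, 2, 1), error at position 4, error magnitude e = 6, c = [10, 8, 6, 11, 1].

Step 1: column multipliers v_i = (∏_{j≠i}(α_i − α_j))^{−1} mod 13.
  i = 1 (α = 10): (10−3)(10−9)(10−7)(10−11) = 7·1·3·(−1) = −21 ≡ 5, so v_1 = 5^{−1} = 8 (mod 13).
  i = 2 (α = 3): (3−10)(3−9)(3−7)(3−11) = (−7)·(−6)·(−4)·(−8) = 1344 ≡ 5, so v_2 = 5^{−1} = 8 (mod 13).
  i = 3 (α = 9): (9−10)(9−3)(9−7)(9−11) = (−1)·6·2·(−2) = 24 ≡ 11, so v_3 = 11^{−1} = 6 (mod 13).
  i = 4 (α = 7): (7−10)(7−3)(7−9)(7−11) = (−3)·4·(−2)·(−4) = −96 ≡ 8, so v_4 = 8^{−1} = 5 (mod 13).
  i = 5 (α = 11): (11−10)(11−3)(11−9)(11−7) = 1·8·2·4 = 64 ≡ 12, so v_5 = 12^{−1} = 12 (mod 13).
  v = [8, 8, 6, 5, 12].
Step 2: syndromes of r = [10, 8, 6, 4, 1] (all sums mod 13).
  S_0 = Σ v_i r_i = 8·10 + 8·8 + 6·6 + 5·4 + 12·1 = 212 ≡ 4.
  S_1 = Σ v_i α_i r_i = 8·10·10 + 8·3·8 + 6·9·6 + 5·7·4 + 12·11·1 = 1588 ≡ 2.
  α_i^2 mod 13 = [9, 9, 3, 10, 4].
  S_2 = Σ v_i α_i^2 r_i = 8·9·10 + 8·9·8 + 6·3·6 + 5·10·4 + 12·4·1 = 1652 ≡ 1.
  S = (4, 2, 1) ≠ 0, so r is not a codeword (an error is present).
Step 3: locate the error. For a single error e at position i, S_ℓ = v_i·e·α_i^ℓ, so α_err = S_1/S_0.
  S_0^{−1} = 4^{−1} = 10 (mod 13), so α_err = 2·10 = 20 ≡ 7 = α_4. Error position i = 4.
  Consistency check: S_2/S_1 = 1·7 = 7 ≡ 7 = α_err ✓ (single-error assumption holds).
Step 4: error magnitude e = S_0/v_4 = S_0·∏_{j≠4}(α_4 − α_j) = 4·8 = 32 ≡ 6 (mod 13).
Step 5: correct position 4: c_4 = r_4 − e = 4 − 6 ≡ 11 (mod 13). Hence c = [10, 8, 6, 11, 1].
  Check: interpolating c through the α_i gives m(x) = 9 + 4·x (degree < 2) with m(α_i) = c_i for every i, so c is indeed a codeword.


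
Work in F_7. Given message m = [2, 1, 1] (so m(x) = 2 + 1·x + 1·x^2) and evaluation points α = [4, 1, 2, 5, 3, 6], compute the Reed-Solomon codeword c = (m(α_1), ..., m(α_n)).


c = [1, 4, 1, 4, 0, 2]

Message polynomial: m(x) = 2 + 1·x + 1·x^2 (mod 7).
For each evaluation point α_i, compute m(α_i) mod 7:
  α_1 = 4: Horner steps 1 → 5 → 1, so m(4) = 1.
  α_2 = 1: Horner steps 1 → 2 → 4, so m(1) = 4.
  α_3 = 2: Horner steps 1 → 3 → 1, so m(2) = 1.
  α_4 = 5: Horner steps 1 → 6 → 4, so m(5) = 4.
  α_5 = 3: Horner steps 1 → 4 → 0, so m(3) = 0.
  α_6 = 6: Horner steps 1 → 0 → 2, so m(6) = 2.
Codeword c = [1, 4, 1, 4, 0, 2] ∈ F_7^6.


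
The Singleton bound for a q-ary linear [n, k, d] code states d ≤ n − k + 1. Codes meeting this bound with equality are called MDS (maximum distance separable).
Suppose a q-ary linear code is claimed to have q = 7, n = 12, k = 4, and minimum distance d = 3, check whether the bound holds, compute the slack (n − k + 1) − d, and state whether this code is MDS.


Singleton RHS = n − k + 1 = 9, slack = 6, bound satisfied, not MDS.

Singleton bound: d ≤ n − k + 1.
Here n = 12, k = 4, so n − k + 1 = 9.
Given d = 3, check d ≤ 9: YES.
Slack = (n − k + 1) − d = 6.
The code is NOT MDS (slack = 6 > 0).
Description: the claimed parameters are [12, 4, 3]_7; such a code would be non-MDS.


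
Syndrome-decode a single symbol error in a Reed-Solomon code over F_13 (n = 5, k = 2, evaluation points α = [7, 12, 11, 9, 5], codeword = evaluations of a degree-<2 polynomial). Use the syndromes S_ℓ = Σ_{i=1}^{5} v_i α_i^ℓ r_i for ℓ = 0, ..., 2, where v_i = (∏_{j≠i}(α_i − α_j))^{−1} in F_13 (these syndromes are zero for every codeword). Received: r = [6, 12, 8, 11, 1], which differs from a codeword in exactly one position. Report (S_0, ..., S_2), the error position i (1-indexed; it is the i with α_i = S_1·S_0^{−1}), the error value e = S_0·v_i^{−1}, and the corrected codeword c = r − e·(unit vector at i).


S = (11, 4, 5), error at position 3, error magnitude e = 5, c = [6, 12, 3, 11, 1].

Step 1: column multipliers v_i = (∏_{j≠i}(α_i − α_j))^{−1} mod 13.
  i = 1 (α = 7): (7−12)(7−11)(7−9)(7−5) = (−5)·(−4)·(−2)·2 = −80 ≡ 11, so v_1 = 11^{−1} = 6 (mod 13).
  i = 2 (α = 12): (12−7)(12−11)(12−9)(12−5) = 5·1·3·7 = 105 ≡ 1, so v_2 = 1^{−1} = 1 (mod 13).
  i = 3 (α = 11): (11−7)(11−12)(11−9)(11−5) = 4·(−1)·2·6 = −48 ≡ 4, so v_3 = 4^{−1} = 10 (mod 13).
  i = 4 (α = 9): (9−7)(9−12)(9−11)(9−5) = 2·(−3)·(−2)·4 = 48 ≡ 9, so v_4 = 9^{−1} = 3 (mod 13).
  i = 5 (α = 5): (5−7)(5−12)(5−11)(5−9) = (−2)·(−7)·(−6)·(−4) = 336 ≡ 11, so v_5 = 11^{−1} = 6 (mod 13).
  v = [6, 1, 10, 3, 6].
Step 2: syndromes of r = [6, 12, 8, 11, 1] (all sums mod 13).
  S_0 = Σ v_i r_i = 6·6 + 1·12 + 10·8 + 3·11 + 6·1 = 167 ≡ 11.
  S_1 = Σ v_i α_i r_i = 6·7·6 + 1·12·12 + 10·11·8 + 3·9·11 + 6·5·1 = 1603 ≡ 4.
  α_i^2 mod 13 = [10, 1, 4, 3, 12].
  S_2 = Σ v_i α_i^2 r_i = 6·10·6 + 1·1·12 + 10·4·8 + 3·3·11 + 6·12·1 = 863 ≡ 5.
  S = (11, 4, 5) ≠ 0, so r is not a codeword (an error is present).
Step 3: locate the error. For a single error e at position i, S_ℓ = v_i·e·α_i^ℓ, so α_err = S_1/S_0.
  S_0^{−1} = 11^{−1} = 6 (mod 13), so α_err = 4·6 = 24 ≡ 11 = α_3. Error position i = 3.
  Consistency check: S_2/S_1 = 5·10 = 50 ≡ 11 = α_err ✓ (single-error assumption holds).
Step 4: error magnitude e = S_0/v_3 = S_0·∏_{j≠3}(α_3 − α_j) = 11·4 = 44 ≡ 5 (mod 13).
Step 5: correct position 3: c_3 = r_3 − e = 8 − 5 ≡ 3 (mod 13). Hence c = [6, 12, 3, 11, 1].
  Check: interpolating c through the α_i gives m(x) = 8 + 9·x (degree < 2) with m(α_i) = c_i for every i, so c is indeed a codeword.


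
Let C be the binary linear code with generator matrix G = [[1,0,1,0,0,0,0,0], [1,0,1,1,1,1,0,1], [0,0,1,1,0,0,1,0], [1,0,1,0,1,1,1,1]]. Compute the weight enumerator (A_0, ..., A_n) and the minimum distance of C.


Weight distribution: A_0 = 1, A_1 = 2, A_2 = 2, A_3 = 2, A_4 = 3, A_5 = 4, A_6 = 2. Minimum distance d = 1.

Enumerate all 2^4 = 16 messages m ∈ F_2^4.
For each, compute codeword c = mG in F_2^8, then tally its weight.
  m = 0000 → c = 00000000, weight = 0.
  m = 1000 → c = 10100000, weight = 2.
  m = 0100 → c = 10111101, weight = 6.
  m = 1100 → c = 00011101, weight = 4.
  m = 0010 → c = 00110010, weight = 3.
  m = 1010 → c = 10010010, weight = 3.
  m = 0110 → c = 10001111, weight = 5.
  m = 1110 → c = 00101111, weight = 5.
  m = 0001 → c = 10101111, weight = 6.
  m = 1001 → c = 00001111, weight = 4.
  m = 0101 → c = 00010010, weight = 2.
  m = 1101 → c = 10110010, weight = 4.
  m = 0011 → c = 10011101, weight = 5.
  m = 1011 → c = 00111101, weight = 5.
  m = 0111 → c = 00100000, weight = 1.
  m = 1111 → c = 10000000, weight = 1.
Tally weights:
  weight 0: 1 codewords.
  weight 1: 2 codewords.
  weight 2: 2 codewords.
  weight 3: 2 codewords.
  weight 4: 3 codewords.
  weight 5: 4 codewords.
  weight 6: 2 codewords.
Minimum distance d = smallest w > 0 with A_w > 0 = 1.
Sanity: Σ A_w = 16 = 2^4 = 16 ✓.


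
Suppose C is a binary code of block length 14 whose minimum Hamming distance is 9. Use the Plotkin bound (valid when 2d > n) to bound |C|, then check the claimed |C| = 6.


Plotkin bound M ≤ 4; given |C| = 6 > bound (violated).

Check applicability: 2d = 18, n = 14.
2d − n = 4 > 0, so Plotkin applies.
Compute d/(2d−n) = 9/4 ≈ 2.2500.
⌊d/(2d−n)⌋ = 2.
Plotkin bound: M ≤ 2·2 = 4.
Given |C| = 6, check: VIOLATED.
This |C| is above the Plotkin bound, so no binary code with n = 14, d = 9 and 6 codewords exists.


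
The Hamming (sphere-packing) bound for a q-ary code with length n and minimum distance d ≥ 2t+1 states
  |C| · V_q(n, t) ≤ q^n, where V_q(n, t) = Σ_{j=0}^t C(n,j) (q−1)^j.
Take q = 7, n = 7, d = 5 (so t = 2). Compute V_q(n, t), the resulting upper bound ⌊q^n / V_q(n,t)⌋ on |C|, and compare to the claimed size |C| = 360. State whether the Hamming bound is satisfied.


V_q(n, t) = 799, q^n = 823543, Hamming bound = 1030, |C| = 360 ≤ bound (satisfied).

Step 1: Compute V_q(n, t) = Σ_{j=0}^2 C(n, j) (q−1)^j.
  j = 0: C(7,0)·(6)^0 = 1·1 = 1.
  j = 1: C(7,1)·(6)^1 = 7·6 = 42.
  j = 2: C(7,2)·(6)^2 = 21·36 = 756.
  V_q(n, t) = 1 + 42 + 756 = 799.
Step 2: q^n = 7^7 = 823543.
Step 3: Hamming bound ⌊q^n / V_q(n,t)⌋ = ⌊823543/799⌋ = 1030.
Step 4: Compare |C| = 360 to 1030: satisfied.
The claimed |C| lies below the Hamming bound.


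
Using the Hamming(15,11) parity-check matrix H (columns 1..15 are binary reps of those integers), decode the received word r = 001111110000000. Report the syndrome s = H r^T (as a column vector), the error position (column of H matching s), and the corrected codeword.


s = (1, 0, 1, 1)^T, error position = 11, corrected codeword c = 001111110010000

Compute s = H r^T mod 2 one row at a time:
  s_1 = 1 + 0 + 0 + 0 + 0 + 0 + 0 + 0 = 1 ≡ 1 (mod 2).
  s_2 = 1 + 1 + 1 + 1 + 0 + 0 + 0 + 0 = 4 ≡ 0 (mod 2).
  s_3 = 0 + 1 + 1 + 1 + 0 + 0 + 0 + 0 = 3 ≡ 1 (mod 2).
  s_4 = 0 + 1 + 1 + 1 + 0 + 0 + 0 + 0 = 3 ≡ 1 (mod 2).
s = (1, 0, 1, 1)^T — this equals column 11 of H (binary 1011), so error is at position 11.
Correct: flip bit 11 of r = 001111110000000 to get c = 001111110010000.


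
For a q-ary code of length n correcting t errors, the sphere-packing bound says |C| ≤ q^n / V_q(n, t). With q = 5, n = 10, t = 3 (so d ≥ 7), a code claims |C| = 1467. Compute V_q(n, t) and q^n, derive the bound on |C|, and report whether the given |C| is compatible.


V_q(n, t) = 8441, q^n = 9765625, Hamming bound = 1156, |C| = 1467 > bound (violated).

Step 1: Compute V_q(n, t) = Σ_{j=0}^3 C(n, j) (q−1)^j.
  j = 0: C(10,0)·(4)^0 = 1·1 = 1.
  j = 1: C(10,1)·(4)^1 = 10·4 = 40.
  j = 2: C(10,2)·(4)^2 = 45·16 = 720.
  j = 3: C(10,3)·(4)^3 = 120·64 = 7680.
  V_q(n, t) = 1 + 40 + 720 + 7680 = 8441.
Step 2: q^n = 5^10 = 9765625.
Step 3: Hamming bound ⌊q^n / V_q(n,t)⌋ = ⌊9765625/8441⌋ = 1156.
Step 4: Compare |C| = 1467 to 1156: violated.
The claimed |C| lies above the Hamming bound, so no 5-ary code of length 10 with d ≥ 7 can have 1467 codewords.


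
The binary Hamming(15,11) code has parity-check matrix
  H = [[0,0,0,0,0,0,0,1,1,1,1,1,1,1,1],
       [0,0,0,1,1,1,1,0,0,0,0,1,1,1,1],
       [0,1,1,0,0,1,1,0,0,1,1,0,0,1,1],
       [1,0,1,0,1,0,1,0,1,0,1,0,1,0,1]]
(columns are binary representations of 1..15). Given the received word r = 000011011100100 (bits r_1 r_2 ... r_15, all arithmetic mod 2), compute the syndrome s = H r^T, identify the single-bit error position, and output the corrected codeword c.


s = (0, 1, 0, 1)^T, error position = 5, corrected codeword c = 000001011100100

Compute s = H r^T mod 2 one row at a time:
  s_1 = 1 + 1 + 1 + 0 + 0 + 1 + 0 + 0 = 4 ≡ 0 (mod 2).
  s_2 = 0 + 1 + 1 + 0 + 0 + 1 + 0 + 0 = 3 ≡ 1 (mod 2).
  s_3 = 0 + 0 + 1 + 0 + 1 + 0 + 0 + 0 = 2 ≡ 0 (mod 2).
  s_4 = 0 + 0 + 1 + 0 + 1 + 0 + 1 + 0 = 3 ≡ 1 (mod 2).
s = (0, 1, 0, 1)^T — this equals column 5 of H (binary 0101), so error is at position 5.
Correct: flip bit 5 of r = 000011011100100 to get c = 000001011100100.


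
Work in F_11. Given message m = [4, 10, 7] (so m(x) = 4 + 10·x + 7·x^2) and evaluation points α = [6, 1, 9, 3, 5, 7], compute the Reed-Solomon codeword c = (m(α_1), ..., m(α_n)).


c = [8, 10, 1, 9, 9, 10]

Message polynomial: m(x) = 4 + 10·x + 7·x^2 (mod 11).
For each evaluation point α_i, compute m(α_i) mod 11:
  α_1 = 6: Horner steps 7 → 8 → 8, so m(6) = 8.
  α_2 = 1: Horner steps 7 → 6 → 10, so m(1) = 10.
  α_3 = 9: Horner steps 7 → 7 → 1, so m(9) = 1.
  α_4 = 3: Horner steps 7 → 9 → 9, so m(3) = 9.
  α_5 = 5: Horner steps 7 → 1 → 9, so m(5) = 9.
  α_6 = 7: Horner steps 7 → 4 → 10, so m(7) = 10.
Codeword c = [8, 10, 1, 9, 9, 10] ∈ F_11^6.


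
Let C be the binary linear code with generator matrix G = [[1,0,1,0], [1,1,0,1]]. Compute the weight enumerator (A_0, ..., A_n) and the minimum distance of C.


Weight distribution: A_0 = 1, A_2 = 1, A_3 = 2. Minimum distance d = 2.

Enumerate all 2^2 = 4 messages m ∈ F_2^2.
For each, compute codeword c = mG in F_2^4, then tally its weight.
  m = 00 → c = 0000, weight = 0.
  m = 10 → c = 1010, weight = 2.
  m = 01 → c = 1101, weight = 3.
  m = 11 → c = 0111, weight = 3.
Tally weights:
  weight 0: 1 codewords.
  weight 2: 1 codewords.
  weight 3: 2 codewords.
Minimum distance d = smallest w > 0 with A_w > 0 = 2.
Sanity: Σ A_w = 4 = 2^2 = 4 ✓.


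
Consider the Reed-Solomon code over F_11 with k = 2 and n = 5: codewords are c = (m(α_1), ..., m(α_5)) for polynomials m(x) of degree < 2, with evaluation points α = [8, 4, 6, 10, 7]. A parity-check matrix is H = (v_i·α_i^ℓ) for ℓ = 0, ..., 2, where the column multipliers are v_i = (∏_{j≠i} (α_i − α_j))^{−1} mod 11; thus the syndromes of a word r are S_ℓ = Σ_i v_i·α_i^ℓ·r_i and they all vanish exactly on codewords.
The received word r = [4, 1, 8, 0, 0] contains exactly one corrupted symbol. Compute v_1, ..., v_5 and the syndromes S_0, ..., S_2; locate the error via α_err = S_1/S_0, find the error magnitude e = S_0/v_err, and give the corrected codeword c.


S = (3, 10, 4), error at position 5, error magnitude e = 5, c = [4, 1, 8, 0, 6].

Step 1: column multipliers v_i = (∏_{j≠i}(α_i − α_j))^{−1} mod 11.
  i = 1 (α = 8): (8−4)(8−6)(8−10)(8−7) = 4·2·(−2)·1 = −16 ≡ 6, so v_1 = 6^{−1} = 2 (mod 11).
  i = 2 (α = 4): (4−8)(4−6)(4−10)(4−7) = (−4)·(−2)·(−6)·(−3) = 144 ≡ 1, so v_2 = 1^{−1} = 1 (mod 11).
  i = 3 (α = 6): (6−8)(6−4)(6−10)(6−7) = (−2)·2·(−4)·(−1) = −16 ≡ 6, so v_3 = 6^{−1} = 2 (mod 11).
  i = 4 (α = 10): (10−8)(10−4)(10−6)(10−7) = 2·6·4·3 = 144 ≡ 1, so v_4 = 1^{−1} = 1 (mod 11).
  i = 5 (α = 7): (7−8)(7−4)(7−6)(7−10) = (−1)·3·1·(−3) = 9 ≡ 9, so v_5 = 9^{−1} = 5 (mod 11).
  v = [2, 1, 2, 1, 5].
Step 2: syndromes of r = [4, 1, 8, 0, 0] (all sums mod 11).
  S_0 = Σ v_i r_i = 2·4 + 1·1 + 2·8 + 1·0 + 5·0 = 25 ≡ 3.
  S_1 = Σ v_i α_i r_i = 2·8·4 + 1·4·1 + 2·6·8 + 1·10·0 + 5·7·0 = 164 ≡ 10.
  α_i^2 mod 11 = [9, 5, 3, 1, 5].
  S_2 = Σ v_i α_i^2 r_i = 2·9·4 + 1·5·1 + 2·3·8 + 1·1·0 + 5·5·0 = 125 ≡ 4.
  S = (3, 10, 4) ≠ 0, so r is not a codeword (an error is present).
Step 3: locate the error. For a single error e at position i, S_ℓ = v_i·e·α_i^ℓ, so α_err = S_1/S_0.
  S_0^{−1} = 3^{−1} = 4 (mod 11), so α_err = 10·4 = 40 ≡ 7 = α_5. Error position i = 5.
  Consistency check: S_2/S_1 = 4·10 = 40 ≡ 7 = α_err ✓ (single-error assumption holds).
Step 4: error magnitude e = S_0/v_5 = S_0·∏_{j≠5}(α_5 − α_j) = 3·9 = 27 ≡ 5 (mod 11).
Step 5: correct position 5: c_5 = r_5 − e = 0 − 5 ≡ 6 (mod 11). Hence c = [4, 1, 8, 0, 6].
  Check: interpolating c through the α_i gives m(x) = 9 + 9·x (degree < 2) with m(α_i) = c_i for every i, so c is indeed a codeword.
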